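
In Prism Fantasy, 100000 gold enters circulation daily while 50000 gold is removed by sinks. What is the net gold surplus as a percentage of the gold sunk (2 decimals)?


Net gold = 100000 - 50000 = 50000
Inflation rate = net / sunk * 100 = 50000 / 50000 * 100
= 1.0 * 100
= 100.00%

100.00%


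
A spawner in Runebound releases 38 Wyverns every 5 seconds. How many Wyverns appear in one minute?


Spawns per minute = count * (60 / interval)
= 38 * (60 / 5)
= 38 * 12.0
= 456.0

456.0 per minute


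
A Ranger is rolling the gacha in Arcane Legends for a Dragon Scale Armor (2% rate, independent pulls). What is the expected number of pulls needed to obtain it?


Expected pulls for a geometric distribution = 1/p = 100 / rate%
= 100 / 2
= 50.0

50.0 pulls


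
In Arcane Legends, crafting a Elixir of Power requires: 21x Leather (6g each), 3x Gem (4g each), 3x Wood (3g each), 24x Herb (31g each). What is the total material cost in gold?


Cost breakdown:
  Leather: 21 * 6 = 126
  Gem: 3 * 4 = 12
  Wood: 3 * 3 = 9
  Herb: 24 * 31 = 744
Total = 126 + 12 + 9 + 744 = 891

891 gold


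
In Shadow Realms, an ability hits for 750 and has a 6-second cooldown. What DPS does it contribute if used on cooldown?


DPS = damage / cooldown
= 750 / 6
= 125.00

125.00 DPS


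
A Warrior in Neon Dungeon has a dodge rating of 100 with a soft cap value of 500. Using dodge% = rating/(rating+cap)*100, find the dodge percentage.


dodge% = 100 / (100 + 500) * 100
= 100 / 600 * 100
= 0.166667 * 100
= 16.67%

16.67%


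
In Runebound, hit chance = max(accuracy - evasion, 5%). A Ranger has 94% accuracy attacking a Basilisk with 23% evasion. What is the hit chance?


accuracy - evasion = 94 - 23 = 71
Apply floor: max(71, 5) = 71
Hit chance = 71%

71%


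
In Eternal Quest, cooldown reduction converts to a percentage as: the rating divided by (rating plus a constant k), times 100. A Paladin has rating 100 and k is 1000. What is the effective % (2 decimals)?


effective% = rating / (rating + k) * 100
= 100 / (100 + 1000) * 100
= 100 / 1100 * 100
= 0.090909 * 100
= 9.09%

9.09%


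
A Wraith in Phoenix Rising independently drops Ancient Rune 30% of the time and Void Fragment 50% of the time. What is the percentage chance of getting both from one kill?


For independent events, P(both) = P(A) * P(B)
= 30% * 50%
= 1500 / 100 %
= 15.0%

15.0%


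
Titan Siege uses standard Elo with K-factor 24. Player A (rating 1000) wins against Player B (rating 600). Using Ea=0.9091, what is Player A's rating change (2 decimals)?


Elo update: delta = K * (S - Ea), where S = 1 (wins)
S - Ea = 1 - 0.9091 = 0.0909
Rating change = 24 * 0.0909
= 2.18

2.18 rating points


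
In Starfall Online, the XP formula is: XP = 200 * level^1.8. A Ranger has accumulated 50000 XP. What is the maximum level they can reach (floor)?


XP = 200 * level^1.8, so level = (XP / 200)^(1/1.8)
= (50000 / 200)^(1/1.8)
= 250.0^0.5556
= 21.4876
Floor: level = 21

level 21


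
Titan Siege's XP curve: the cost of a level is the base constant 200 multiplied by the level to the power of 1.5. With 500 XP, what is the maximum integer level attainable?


XP = 200 * level^1.5, so level = (XP / 200)^(1/1.5)
= (500 / 200)^(1/1.5)
= 2.5^0.6667
= 1.842
Floor: level = 1

level 1


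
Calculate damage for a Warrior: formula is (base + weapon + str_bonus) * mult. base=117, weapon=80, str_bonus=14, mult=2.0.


Sum base + weapon + str = 117 + 80 + 14 = 211
Multiply by 2.0:
211 * 2.0 = 422.0

422.0 damage


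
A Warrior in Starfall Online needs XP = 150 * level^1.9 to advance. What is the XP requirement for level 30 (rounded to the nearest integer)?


XP = 150 * level^1.9
Substitute level = 30:
XP = 150 * 30^1.9
= 150 * 640.5166
= 96077

96077 XP


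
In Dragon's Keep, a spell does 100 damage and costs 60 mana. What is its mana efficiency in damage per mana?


Efficiency = damage / mana
= 100 / 60
= 1.67

1.67 dmg/mana


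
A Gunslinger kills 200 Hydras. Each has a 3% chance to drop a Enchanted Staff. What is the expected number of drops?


Expected drops = kills * (drop_rate / 100)
= 200 * (3 / 100)
= 200 * 0.03
= 6.0

6.0 drops


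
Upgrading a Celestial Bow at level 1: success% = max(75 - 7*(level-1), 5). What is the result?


raw_rate = 75 - 7 * (1 - 1)
= 75 - 7 * 0
= 75 - 0
= 75
Apply floor: max(75, 5) = 75%

75%


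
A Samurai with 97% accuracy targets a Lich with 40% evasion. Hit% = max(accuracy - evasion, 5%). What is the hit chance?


accuracy - evasion = 97 - 40 = 57
Apply floor: max(57, 5) = 57
Hit chance = 57%

57%


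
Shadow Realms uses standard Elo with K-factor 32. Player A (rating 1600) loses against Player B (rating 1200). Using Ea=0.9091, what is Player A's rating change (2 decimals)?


Elo update: delta = K * (S - Ea), where S = 0 (loses)
S - Ea = 0 - 0.9091 = -0.9091
Rating change = 32 * -0.9091
= -29.09

-29.09 rating points


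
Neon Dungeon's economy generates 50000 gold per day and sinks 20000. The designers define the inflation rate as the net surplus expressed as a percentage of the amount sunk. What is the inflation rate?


Net gold = 50000 - 20000 = 30000
Inflation rate = net / sunk * 100 = 30000 / 20000 * 100
= 1.5 * 100
= 150.00%

150.00%


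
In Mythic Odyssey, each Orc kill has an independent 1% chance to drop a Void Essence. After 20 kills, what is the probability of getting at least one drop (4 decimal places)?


P(at least one) = 1 - P(none) = 1 - (1-p)^n
p = 1/100 = 0.01
1 - p = 0.99
(1 - p)^20 = 0.99^20 = 0.817907
P(at least one) = 1 - 0.817907 = 0.1821

0.1821


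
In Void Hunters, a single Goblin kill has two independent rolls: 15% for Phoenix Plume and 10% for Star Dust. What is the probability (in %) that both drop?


For independent events, P(both) = P(A) * P(B)
= 15% * 10%
= 150 / 100 %
= 1.5%

1.5%


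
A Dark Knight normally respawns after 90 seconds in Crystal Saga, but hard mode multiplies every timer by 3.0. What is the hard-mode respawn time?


Respawn time = base * multiplier
= 90 * 3.0
= 270.0 seconds

270.0 seconds


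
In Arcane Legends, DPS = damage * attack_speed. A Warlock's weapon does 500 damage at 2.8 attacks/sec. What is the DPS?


DPS = damage * attack_speed
= 500 * 2.8
= 1400.0

1400.0 DPS


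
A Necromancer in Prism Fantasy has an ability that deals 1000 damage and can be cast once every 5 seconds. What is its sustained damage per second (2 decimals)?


DPS = damage / cooldown
= 1000 / 5
= 200.00

200.00 DPS


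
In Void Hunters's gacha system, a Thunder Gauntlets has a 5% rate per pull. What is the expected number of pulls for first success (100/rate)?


Expected pulls for a geometric distribution = 1/p = 100 / rate%
= 100 / 5
= 20.0

20.0 pulls


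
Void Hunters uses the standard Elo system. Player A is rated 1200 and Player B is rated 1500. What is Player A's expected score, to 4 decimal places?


Elo expected score: Ea = 1/(1 + 10^((Rb-Ra)/400))
Rb - Ra = 1500 - 1200 = 300
(Rb-Ra)/400 = 300/400 = 0.75
10^0.75 = 5.623413
Ea = 1/(1 + 5.623413) = 1/6.623413 = 0.1510

0.1510


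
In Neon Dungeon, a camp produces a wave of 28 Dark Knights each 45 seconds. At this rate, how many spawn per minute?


Spawns per minute = count * (60 / interval)
= 28 * (60 / 45)
= 28 * 1.3333
= 37.33

37.33 per minute


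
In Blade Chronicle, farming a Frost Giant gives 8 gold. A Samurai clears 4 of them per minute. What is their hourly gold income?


Gold per minute = 8 * 4 = 32
Gold per hour = 32 * 60 = 1920

1920 gold/hour


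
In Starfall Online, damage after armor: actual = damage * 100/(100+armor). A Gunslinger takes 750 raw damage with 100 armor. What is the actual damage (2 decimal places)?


actual = 750 * 100 / (100 + 100)
= 750 * 100 / 200
= 75000 / 200
= 375.00

375.00 damage


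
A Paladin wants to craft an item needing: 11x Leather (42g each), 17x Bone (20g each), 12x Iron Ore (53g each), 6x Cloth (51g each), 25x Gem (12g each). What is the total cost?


Cost breakdown:
  Leather: 11 * 42 = 462
  Bone: 17 * 20 = 340
  Iron Ore: 12 * 53 = 636
  Cloth: 6 * 51 = 306
  Gem: 25 * 12 = 300
Total = 462 + 340 + 636 + 306 + 300 = 2044

2044 gold


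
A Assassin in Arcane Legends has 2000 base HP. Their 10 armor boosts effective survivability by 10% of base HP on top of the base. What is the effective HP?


EHP = 2000 * (1 + 10/100)
= 2000 * (1 + 0.1)
= 2000 * 1.1
= 2200.0

2200.0 EHP


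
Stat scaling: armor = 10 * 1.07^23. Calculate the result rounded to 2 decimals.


value = base * growth^level
= 10 * 1.07^23
= 10 * 4.74053
= 47.41

47.41 armor


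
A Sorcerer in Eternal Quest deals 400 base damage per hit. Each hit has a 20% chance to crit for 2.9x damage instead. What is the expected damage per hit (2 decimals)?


E[dmg] = base * (1 + crit_chance * (crit_mult - 1))
cc as decimal = 20/100 = 0.2
cm - 1 = 2.9 - 1 = 1.9
Bonus factor = 0.2 * 1.9 = 0.38
Total multiplier = 1 + 0.38 = 1.38
Expected damage = 400 * 1.38 = 552.00

552.00 damage


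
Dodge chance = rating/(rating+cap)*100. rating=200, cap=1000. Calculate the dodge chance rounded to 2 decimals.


dodge% = 200 / (200 + 1000) * 100
= 200 / 1200 * 100
= 0.166667 * 100
= 16.67%

16.67%


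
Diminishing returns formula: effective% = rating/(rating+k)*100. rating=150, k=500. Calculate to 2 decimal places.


effective% = rating / (rating + k) * 100
= 150 / (150 + 500) * 100
= 150 / 650 * 100
= 0.230769 * 100
= 23.08%

23.08%


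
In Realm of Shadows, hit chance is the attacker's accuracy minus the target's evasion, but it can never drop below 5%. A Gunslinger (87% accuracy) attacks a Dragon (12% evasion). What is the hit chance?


accuracy - evasion = 87 - 12 = 75
Apply floor: max(75, 5) = 75
Hit chance = 75%

75%


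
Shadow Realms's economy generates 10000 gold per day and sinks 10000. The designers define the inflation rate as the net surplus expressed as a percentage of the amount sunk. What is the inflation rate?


Net gold = 10000 - 10000 = 0
Inflation rate = net / sunk * 100 = 0 / 10000 * 100
= 0.0 * 100
= 0.00%

0.00%


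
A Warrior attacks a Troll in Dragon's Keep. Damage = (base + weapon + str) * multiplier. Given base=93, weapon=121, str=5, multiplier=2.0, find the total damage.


Sum base + weapon + str = 93 + 121 + 5 = 219
Multiply by 2.0:
219 * 2.0 = 438.0

438.0 damage


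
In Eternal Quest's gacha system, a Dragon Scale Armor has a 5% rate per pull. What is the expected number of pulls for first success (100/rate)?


Expected pulls for a geometric distribution = 1/p = 100 / rate%
= 100 / 5
= 20.0

20.0 pulls


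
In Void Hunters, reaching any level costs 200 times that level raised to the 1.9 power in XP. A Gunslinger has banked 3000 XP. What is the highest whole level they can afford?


XP = 200 * level^1.9, so level = (XP / 200)^(1/1.9)
= (3000 / 200)^(1/1.9)
= 15.0^0.5263
= 4.1591
Floor: level = 4

level 4


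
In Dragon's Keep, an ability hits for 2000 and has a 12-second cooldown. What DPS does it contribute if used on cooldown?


DPS = damage / cooldown
= 2000 / 12
= 166.67

166.67 DPS


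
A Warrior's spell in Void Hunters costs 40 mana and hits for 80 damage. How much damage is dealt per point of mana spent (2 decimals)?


Efficiency = damage / mana
= 80 / 40
= 2.00

2.00 dmg/mana


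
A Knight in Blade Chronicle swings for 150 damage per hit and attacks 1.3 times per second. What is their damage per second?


DPS = damage * attack_speed
= 150 * 1.3
= 195.0

195.0 DPS


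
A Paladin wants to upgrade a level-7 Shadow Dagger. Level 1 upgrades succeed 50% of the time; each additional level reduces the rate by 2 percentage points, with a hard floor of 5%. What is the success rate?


raw_rate = 50 - 2 * (7 - 1)
= 50 - 2 * 6
= 50 - 12
= 38
Apply floor: max(38, 5) = 38%

38%


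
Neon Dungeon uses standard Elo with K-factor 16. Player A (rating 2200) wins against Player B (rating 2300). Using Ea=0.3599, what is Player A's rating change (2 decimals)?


Elo update: delta = K * (S - Ea), where S = 1 (wins)
S - Ea = 1 - 0.3599 = 0.6401
Rating change = 16 * 0.6401
= 10.24

10.24 rating points


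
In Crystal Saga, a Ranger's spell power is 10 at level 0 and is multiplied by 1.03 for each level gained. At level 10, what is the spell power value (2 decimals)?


value = base * growth^level
= 10 * 1.03^10
= 10 * 1.343916
= 13.44

13.44 spell power


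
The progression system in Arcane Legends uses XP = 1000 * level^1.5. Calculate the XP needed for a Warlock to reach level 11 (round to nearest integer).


XP = 1000 * level^1.5
Substitute level = 11:
XP = 1000 * 11^1.5
= 1000 * 36.4829
= 36483

36483 XP


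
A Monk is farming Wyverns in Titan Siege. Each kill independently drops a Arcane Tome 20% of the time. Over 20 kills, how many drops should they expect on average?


Expected drops = kills * (drop_rate / 100)
= 20 * (20 / 100)
= 20 * 0.2
= 4.0

4.0 drops


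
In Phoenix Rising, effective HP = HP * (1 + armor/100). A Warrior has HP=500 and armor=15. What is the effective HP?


EHP = 500 * (1 + 15/100)
= 500 * (1 + 0.15)
= 500 * 1.15
= 575.0

575.0 EHP


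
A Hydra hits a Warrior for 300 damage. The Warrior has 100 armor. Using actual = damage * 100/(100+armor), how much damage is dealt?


actual = 300 * 100 / (100 + 100)
= 300 * 100 / 200
= 30000 / 200
= 150.00

150.00 damage


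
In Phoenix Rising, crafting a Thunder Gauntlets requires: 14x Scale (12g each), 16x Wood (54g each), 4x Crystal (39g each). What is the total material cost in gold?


Cost breakdown:
  Scale: 14 * 12 = 168
  Wood: 16 * 54 = 864
  Crystal: 4 * 39 = 156
Total = 168 + 864 + 156 = 1188

1188 gold


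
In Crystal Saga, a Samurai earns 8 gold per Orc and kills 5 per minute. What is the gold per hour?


Gold per minute = 8 * 5 = 40
Gold per hour = 40 * 60 = 2400

2400 gold/hour


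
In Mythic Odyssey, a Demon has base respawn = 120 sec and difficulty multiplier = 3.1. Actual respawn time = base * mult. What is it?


Respawn time = base * multiplier
= 120 * 3.1
= 372.0 seconds

372.0 seconds


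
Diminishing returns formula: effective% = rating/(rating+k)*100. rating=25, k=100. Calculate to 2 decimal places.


effective% = rating / (rating + k) * 100
= 25 / (25 + 100) * 100
= 25 / 125 * 100
= 0.2 * 100
= 20.00%

20.00%


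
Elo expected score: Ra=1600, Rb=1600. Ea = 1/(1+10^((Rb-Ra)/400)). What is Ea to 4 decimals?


Elo expected score: Ea = 1/(1 + 10^((Rb-Ra)/400))
Rb - Ra = 1600 - 1600 = 0
(Rb-Ra)/400 = 0/400 = 0.0
10^0.0 = 1.0
Ea = 1/(1 + 1.0) = 1/2.0 = 0.5000

0.5000


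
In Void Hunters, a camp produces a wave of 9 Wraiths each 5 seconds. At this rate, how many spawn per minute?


Spawns per minute = count * (60 / interval)
= 9 * (60 / 5)
= 9 * 12.0
= 108.0

108.0 per minute


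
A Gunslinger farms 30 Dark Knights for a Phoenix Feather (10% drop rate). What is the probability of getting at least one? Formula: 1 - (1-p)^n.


P(at least one) = 1 - P(none) = 1 - (1-p)^n
p = 10/100 = 0.1
1 - p = 0.9
(1 - p)^30 = 0.9^30 = 0.042391
P(at least one) = 1 - 0.042391 = 0.9576

0.9576


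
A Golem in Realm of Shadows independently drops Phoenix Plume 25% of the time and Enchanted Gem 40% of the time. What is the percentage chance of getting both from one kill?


For independent events, P(both) = P(A) * P(B)
= 25% * 40%
= 1000 / 100 %
= 10.0%

10.0%


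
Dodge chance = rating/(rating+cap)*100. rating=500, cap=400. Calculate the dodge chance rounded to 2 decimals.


dodge% = 500 / (500 + 400) * 100
= 500 / 900 * 100
= 0.555556 * 100
= 55.56%

55.56%


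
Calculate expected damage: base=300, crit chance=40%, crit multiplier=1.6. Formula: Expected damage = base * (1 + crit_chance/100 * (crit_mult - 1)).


E[dmg] = base * (1 + crit_chance * (crit_mult - 1))
cc as decimal = 40/100 = 0.4
cm - 1 = 1.6 - 1 = 0.6
Bonus factor = 0.4 * 0.6 = 0.24
Total multiplier = 1 + 0.24 = 1.24
Expected damage = 300 * 1.24 = 372.00

372.00 damage


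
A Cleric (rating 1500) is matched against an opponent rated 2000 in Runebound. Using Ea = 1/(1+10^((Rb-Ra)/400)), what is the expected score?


Elo expected score: Ea = 1/(1 + 10^((Rb-Ra)/400))
Rb - Ra = 2000 - 1500 = 500
(Rb-Ra)/400 = 500/400 = 1.25
10^1.25 = 17.782794
Ea = 1/(1 + 17.782794) = 1/18.782794 = 0.0532

0.0532


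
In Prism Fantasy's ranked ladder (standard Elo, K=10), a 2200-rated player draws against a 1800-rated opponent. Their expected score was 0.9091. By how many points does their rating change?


Elo update: delta = K * (S - Ea), where S = 0.5 (draws)
S - Ea = 0.5 - 0.9091 = -0.4091
Rating change = 10 * -0.4091
= -4.09

-4.09 rating points


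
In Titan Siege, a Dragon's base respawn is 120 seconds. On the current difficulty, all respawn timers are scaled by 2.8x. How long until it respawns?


Respawn time = base * multiplier
= 120 * 2.8
= 336.0 seconds

336.0 seconds


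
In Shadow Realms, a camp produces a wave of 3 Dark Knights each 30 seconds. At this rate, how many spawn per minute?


Spawns per minute = count * (60 / interval)
= 3 * (60 / 30)
= 3 * 2.0
= 6.0

6.0 per minute


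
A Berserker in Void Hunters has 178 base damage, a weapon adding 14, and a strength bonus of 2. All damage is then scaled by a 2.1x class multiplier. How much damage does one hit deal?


Sum base + weapon + str = 178 + 14 + 2 = 194
Multiply by 2.1:
194 * 2.1 = 407.4

407.4 damage


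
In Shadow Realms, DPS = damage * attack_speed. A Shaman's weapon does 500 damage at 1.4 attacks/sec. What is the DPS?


DPS = damage * attack_speed
= 500 * 1.4
= 700.0

700.0 DPS


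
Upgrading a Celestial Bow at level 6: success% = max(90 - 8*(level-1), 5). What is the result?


raw_rate = 90 - 8 * (6 - 1)
= 90 - 8 * 5
= 90 - 40
= 50
Apply floor: max(50, 5) = 50%

50%


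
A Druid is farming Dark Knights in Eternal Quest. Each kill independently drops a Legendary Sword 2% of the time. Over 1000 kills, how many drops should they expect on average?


Expected drops = kills * (drop_rate / 100)
= 1000 * (2 / 100)
= 1000 * 0.02
= 20.0

20.0 drops


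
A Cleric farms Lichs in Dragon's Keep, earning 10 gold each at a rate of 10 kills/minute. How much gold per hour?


Gold per minute = 10 * 10 = 100
Gold per hour = 100 * 60 = 6000

6000 gold/hour


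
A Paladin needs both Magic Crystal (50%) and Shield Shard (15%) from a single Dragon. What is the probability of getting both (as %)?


For independent events, P(both) = P(A) * P(B)
= 50% * 15%
= 750 / 100 %
= 7.5%

7.5%


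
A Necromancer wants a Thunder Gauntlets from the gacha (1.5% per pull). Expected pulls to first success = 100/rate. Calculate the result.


Expected pulls for a geometric distribution = 1/p = 100 / rate%
= 100 / 1.5
= 66.67

66.67 pulls


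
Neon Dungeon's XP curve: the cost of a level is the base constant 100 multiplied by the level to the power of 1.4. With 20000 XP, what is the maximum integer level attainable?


XP = 100 * level^1.4, so level = (XP / 100)^(1/1.4)
= (20000 / 100)^(1/1.4)
= 200.0^0.7143
= 44.0142
Floor: level = 44

level 44


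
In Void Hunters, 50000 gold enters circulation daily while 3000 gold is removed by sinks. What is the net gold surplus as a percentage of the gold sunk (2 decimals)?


Net gold = 50000 - 3000 = 47000
Inflation rate = net / sunk * 100 = 47000 / 3000 * 100
= 15.666667 * 100
= 1566.67%

1566.67%


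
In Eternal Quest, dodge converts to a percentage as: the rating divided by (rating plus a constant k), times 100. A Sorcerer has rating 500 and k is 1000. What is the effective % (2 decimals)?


effective% = rating / (rating + k) * 100
= 500 / (500 + 1000) * 100
= 500 / 1500 * 100
= 0.333333 * 100
= 33.33%

33.33%


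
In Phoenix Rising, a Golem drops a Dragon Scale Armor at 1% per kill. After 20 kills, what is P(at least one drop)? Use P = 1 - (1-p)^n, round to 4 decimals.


P(at least one) = 1 - P(none) = 1 - (1-p)^n
p = 1/100 = 0.01
1 - p = 0.99
(1 - p)^20 = 0.99^20 = 0.817907
P(at least one) = 1 - 0.817907 = 0.1821

0.1821


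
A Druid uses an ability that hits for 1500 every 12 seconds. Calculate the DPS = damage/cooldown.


DPS = damage / cooldown
= 1500 / 12
= 125.00

125.00 DPS


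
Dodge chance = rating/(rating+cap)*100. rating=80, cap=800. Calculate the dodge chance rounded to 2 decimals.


dodge% = 80 / (80 + 800) * 100
= 80 / 880 * 100
= 0.090909 * 100
= 9.09%

9.09%


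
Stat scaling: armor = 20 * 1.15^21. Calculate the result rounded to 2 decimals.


value = base * growth^level
= 20 * 1.15^21
= 20 * 18.821518
= 376.43

376.43 armor


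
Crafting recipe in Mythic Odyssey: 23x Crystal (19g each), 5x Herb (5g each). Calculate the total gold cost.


Cost breakdown:
  Crystal: 23 * 19 = 437
  Herb: 5 * 5 = 25
Total = 437 + 25 = 462

462 gold


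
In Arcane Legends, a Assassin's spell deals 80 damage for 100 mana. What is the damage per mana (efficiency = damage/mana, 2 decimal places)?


Efficiency = damage / mana
= 80 / 100
= 0.80

0.80 dmg/mana


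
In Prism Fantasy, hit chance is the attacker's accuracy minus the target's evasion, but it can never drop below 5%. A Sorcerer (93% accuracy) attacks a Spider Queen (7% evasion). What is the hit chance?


accuracy - evasion = 93 - 7 = 86
Apply floor: max(86, 5) = 86
Hit chance = 86%

86%


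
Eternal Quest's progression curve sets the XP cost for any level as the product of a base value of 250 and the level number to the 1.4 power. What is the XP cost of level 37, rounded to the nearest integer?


XP = 250 * level^1.4
Substitute level = 37:
XP = 250 * 37^1.4
= 250 * 156.8492
= 39212

39212 XP


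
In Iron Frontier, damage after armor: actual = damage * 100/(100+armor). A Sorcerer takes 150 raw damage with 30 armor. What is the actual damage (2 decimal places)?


actual = 150 * 100 / (100 + 30)
= 150 * 100 / 130
= 15000 / 130
= 115.38

115.38 damage


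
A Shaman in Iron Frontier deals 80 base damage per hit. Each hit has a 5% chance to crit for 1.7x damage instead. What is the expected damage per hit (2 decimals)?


E[dmg] = base * (1 + crit_chance * (crit_mult - 1))
cc as decimal = 5/100 = 0.05
cm - 1 = 1.7 - 1 = 0.7
Bonus factor = 0.05 * 0.7 = 0.035
Total multiplier = 1 + 0.035 = 1.035
Expected damage = 80 * 1.035 = 82.80

82.80 damage


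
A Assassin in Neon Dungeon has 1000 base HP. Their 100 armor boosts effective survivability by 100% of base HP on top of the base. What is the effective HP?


EHP = 1000 * (1 + 100/100)
= 1000 * (1 + 1.0)
= 1000 * 2.0
= 2000.0

2000.0 EHP


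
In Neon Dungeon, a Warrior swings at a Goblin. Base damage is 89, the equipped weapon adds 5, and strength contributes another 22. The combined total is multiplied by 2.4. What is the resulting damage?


Sum base + weapon + str = 89 + 5 + 22 = 116
Multiply by 2.4:
116 * 2.4 = 278.4

278.4 damage


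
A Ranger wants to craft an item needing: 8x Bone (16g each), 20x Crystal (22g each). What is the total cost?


Cost breakdown:
  Bone: 8 * 16 = 128
  Crystal: 20 * 22 = 440
Total = 128 + 440 = 568

568 gold


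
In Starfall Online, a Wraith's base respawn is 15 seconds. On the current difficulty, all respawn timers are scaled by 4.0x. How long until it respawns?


Respawn time = base * multiplier
= 15 * 4.0
= 60.0 seconds

60.0 seconds


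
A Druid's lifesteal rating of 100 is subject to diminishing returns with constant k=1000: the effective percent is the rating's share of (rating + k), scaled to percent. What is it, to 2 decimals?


effective% = rating / (rating + k) * 100
= 100 / (100 + 1000) * 100
= 100 / 1100 * 100
= 0.090909 * 100
= 9.09%

9.09%


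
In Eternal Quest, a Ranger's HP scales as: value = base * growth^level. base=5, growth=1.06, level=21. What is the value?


value = base * growth^level
= 5 * 1.06^21
= 5 * 3.399564
= 17.00

17.00 HP


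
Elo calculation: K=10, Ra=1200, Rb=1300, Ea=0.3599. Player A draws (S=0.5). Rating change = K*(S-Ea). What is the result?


Elo update: delta = K * (S - Ea), where S = 0.5 (draws)
S - Ea = 0.5 - 0.3599 = 0.1401
Rating change = 10 * 0.1401
= 1.40

1.40 rating points


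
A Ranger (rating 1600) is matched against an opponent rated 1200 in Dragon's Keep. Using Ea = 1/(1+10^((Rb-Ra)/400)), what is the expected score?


Elo expected score: Ea = 1/(1 + 10^((Rb-Ra)/400))
Rb - Ra = 1200 - 1600 = -400
(Rb-Ra)/400 = -400/400 = -1.0
10^-1.0 = 0.1
Ea = 1/(1 + 0.1) = 1/1.1 = 0.9091

0.9091


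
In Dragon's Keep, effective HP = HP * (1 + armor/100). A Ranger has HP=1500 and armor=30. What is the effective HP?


EHP = 1500 * (1 + 30/100)
= 1500 * (1 + 0.3)
= 1500 * 1.3
= 1950.0

1950.0 EHP


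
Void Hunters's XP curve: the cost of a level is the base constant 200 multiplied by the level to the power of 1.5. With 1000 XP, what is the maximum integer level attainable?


XP = 200 * level^1.5, so level = (XP / 200)^(1/1.5)
= (1000 / 200)^(1/1.5)
= 5.0^0.6667
= 2.924
Floor: level = 2

level 2


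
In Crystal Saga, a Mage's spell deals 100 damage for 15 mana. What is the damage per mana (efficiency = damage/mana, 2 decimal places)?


Efficiency = damage / mana
= 100 / 15
= 6.67

6.67 dmg/mana


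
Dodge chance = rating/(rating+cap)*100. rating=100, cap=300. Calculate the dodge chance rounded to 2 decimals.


dodge% = 100 / (100 + 300) * 100
= 100 / 400 * 100
= 0.25 * 100
= 25.00%

25.00%


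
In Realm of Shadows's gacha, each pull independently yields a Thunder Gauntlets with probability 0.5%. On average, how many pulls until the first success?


Expected pulls for a geometric distribution = 1/p = 100 / rate%
= 100 / 0.5
= 200.0

200.0 pulls


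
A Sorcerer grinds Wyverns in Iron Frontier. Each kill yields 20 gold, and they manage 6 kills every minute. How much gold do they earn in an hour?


Gold per minute = 20 * 6 = 120
Gold per hour = 120 * 60 = 7200

7200 gold/hour


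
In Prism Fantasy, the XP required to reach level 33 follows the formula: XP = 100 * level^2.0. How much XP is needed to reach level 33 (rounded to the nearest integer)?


XP = 100 * level^2.0
Substitute level = 33:
XP = 100 * 33^2.0
= 100 * 1089.0
= 108900

108900 XP


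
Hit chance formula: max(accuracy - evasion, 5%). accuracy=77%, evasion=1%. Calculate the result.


accuracy - evasion = 77 - 1 = 76
Apply floor: max(76, 5) = 76
Hit chance = 76%

76%


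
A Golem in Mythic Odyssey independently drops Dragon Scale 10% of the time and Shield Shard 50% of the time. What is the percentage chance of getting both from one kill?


For independent events, P(both) = P(A) * P(B)
= 10% * 50%
= 500 / 100 %
= 5.0%

5.0%


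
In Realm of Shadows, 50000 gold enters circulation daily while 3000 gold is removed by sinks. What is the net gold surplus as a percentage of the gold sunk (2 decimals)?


Net gold = 50000 - 3000 = 47000
Inflation rate = net / sunk * 100 = 47000 / 3000 * 100
= 15.666667 * 100
= 1566.67%

1566.67%


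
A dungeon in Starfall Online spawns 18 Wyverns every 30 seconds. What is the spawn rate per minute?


Spawns per minute = count * (60 / interval)
= 18 * (60 / 30)
= 18 * 2.0
= 36.0

36.0 per minute


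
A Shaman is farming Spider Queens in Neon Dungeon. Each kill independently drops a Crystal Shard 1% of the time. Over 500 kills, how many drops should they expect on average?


Expected drops = kills * (drop_rate / 100)
= 500 * (1 / 100)
= 500 * 0.01
= 5.0

5.0 drops


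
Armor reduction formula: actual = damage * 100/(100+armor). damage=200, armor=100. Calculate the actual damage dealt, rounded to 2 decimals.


actual = 200 * 100 / (100 + 100)
= 200 * 100 / 200
= 20000 / 200
= 100.00

100.00 damage


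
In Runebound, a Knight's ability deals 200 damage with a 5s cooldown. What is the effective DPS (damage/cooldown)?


DPS = damage / cooldown
= 200 / 5
= 40.00

40.00 DPS


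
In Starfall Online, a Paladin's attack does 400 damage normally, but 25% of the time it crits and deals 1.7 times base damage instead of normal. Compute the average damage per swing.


E[dmg] = base * (1 + crit_chance * (crit_mult - 1))
cc as decimal = 25/100 = 0.25
cm - 1 = 1.7 - 1 = 0.7
Bonus factor = 0.25 * 0.7 = 0.175
Total multiplier = 1 + 0.175 = 1.175
Expected damage = 400 * 1.175 = 470.00

470.00 damage


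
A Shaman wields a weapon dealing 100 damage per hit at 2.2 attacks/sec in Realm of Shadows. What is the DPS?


DPS = damage * attack_speed
= 100 * 2.2
= 220.0

220.0 DPS


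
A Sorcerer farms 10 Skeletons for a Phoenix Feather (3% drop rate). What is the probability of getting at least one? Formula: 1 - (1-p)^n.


P(at least one) = 1 - P(none) = 1 - (1-p)^n
p = 3/100 = 0.03
1 - p = 0.97
(1 - p)^10 = 0.97^10 = 0.737424
P(at least one) = 1 - 0.737424 = 0.2626

0.2626


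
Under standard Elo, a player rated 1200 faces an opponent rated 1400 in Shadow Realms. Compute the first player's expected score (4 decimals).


Elo expected score: Ea = 1/(1 + 10^((Rb-Ra)/400))
Rb - Ra = 1400 - 1200 = 200
(Rb-Ra)/400 = 200/400 = 0.5
10^0.5 = 3.162278
Ea = 1/(1 + 3.162278) = 1/4.162278 = 0.2403

0.2403


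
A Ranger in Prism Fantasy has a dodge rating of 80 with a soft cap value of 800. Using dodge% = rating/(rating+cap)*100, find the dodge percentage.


dodge% = 80 / (80 + 800) * 100
= 80 / 880 * 100
= 0.090909 * 100
= 9.09%

9.09%


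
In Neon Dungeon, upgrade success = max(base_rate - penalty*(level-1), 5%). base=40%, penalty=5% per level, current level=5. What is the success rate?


raw_rate = 40 - 5 * (5 - 1)
= 40 - 5 * 4
= 40 - 20
= 20
Apply floor: max(20, 5) = 20%

20%


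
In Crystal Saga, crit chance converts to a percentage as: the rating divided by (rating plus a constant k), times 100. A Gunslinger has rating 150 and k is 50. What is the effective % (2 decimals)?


effective% = rating / (rating + k) * 100
= 150 / (150 + 50) * 100
= 150 / 200 * 100
= 0.75 * 100
= 75.00%

75.00%


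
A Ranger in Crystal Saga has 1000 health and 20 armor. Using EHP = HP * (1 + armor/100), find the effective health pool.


EHP = 1000 * (1 + 20/100)
= 1000 * (1 + 0.2)
= 1000 * 1.2
= 1200.0

1200.0 EHP


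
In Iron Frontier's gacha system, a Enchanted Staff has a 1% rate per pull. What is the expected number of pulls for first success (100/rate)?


Expected pulls for a geometric distribution = 1/p = 100 / rate%
= 100 / 1
= 100.0

100.0 pulls


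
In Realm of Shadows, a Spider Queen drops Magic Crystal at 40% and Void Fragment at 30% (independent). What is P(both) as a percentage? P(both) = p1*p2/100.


For independent events, P(both) = P(A) * P(B)
= 40% * 30%
= 1200 / 100 %
= 12.0%

12.0%


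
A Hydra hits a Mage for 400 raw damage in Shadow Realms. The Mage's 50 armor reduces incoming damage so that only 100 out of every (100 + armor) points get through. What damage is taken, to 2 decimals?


actual = 400 * 100 / (100 + 50)
= 400 * 100 / 150
= 40000 / 150
= 266.67

266.67 damage


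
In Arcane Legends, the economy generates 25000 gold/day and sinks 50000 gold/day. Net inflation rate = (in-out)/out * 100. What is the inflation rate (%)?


Net gold = 25000 - 50000 = -25000
Inflation rate = net / sunk * 100 = -25000 / 50000 * 100
= -0.5 * 100
= -50.00%

-50.00%


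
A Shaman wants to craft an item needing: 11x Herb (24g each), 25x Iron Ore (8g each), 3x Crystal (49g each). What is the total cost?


Cost breakdown:
  Herb: 11 * 24 = 264
  Iron Ore: 25 * 8 = 200
  Crystal: 3 * 49 = 147
Total = 264 + 200 + 147 = 611

611 gold


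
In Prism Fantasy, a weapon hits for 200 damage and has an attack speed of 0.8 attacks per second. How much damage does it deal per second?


DPS = damage * attack_speed
= 200 * 0.8
= 160.0

160.0 DPS


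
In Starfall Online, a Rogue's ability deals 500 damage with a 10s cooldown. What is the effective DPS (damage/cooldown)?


DPS = damage / cooldown
= 500 / 10
= 50.00

50.00 DPS


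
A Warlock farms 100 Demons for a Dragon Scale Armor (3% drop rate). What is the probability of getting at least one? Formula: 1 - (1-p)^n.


P(at least one) = 1 - P(none) = 1 - (1-p)^n
p = 3/100 = 0.03
1 - p = 0.97
(1 - p)^100 = 0.97^100 = 0.047553
P(at least one) = 1 - 0.047553 = 0.9524

0.9524


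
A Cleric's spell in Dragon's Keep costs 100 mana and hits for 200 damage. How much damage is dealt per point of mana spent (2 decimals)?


Efficiency = damage / mana
= 200 / 100
= 2.00

2.00 dmg/mana


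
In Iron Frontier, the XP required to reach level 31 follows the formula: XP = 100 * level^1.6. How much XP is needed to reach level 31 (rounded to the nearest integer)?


XP = 100 * level^1.6
Substitute level = 31:
XP = 100 * 31^1.6
= 100 * 243.3205
= 24332

24332 XP


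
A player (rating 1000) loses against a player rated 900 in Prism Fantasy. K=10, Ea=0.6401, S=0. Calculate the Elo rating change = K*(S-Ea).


Elo update: delta = K * (S - Ea), where S = 0 (loses)
S - Ea = 0 - 0.6401 = -0.6401
Rating change = 10 * -0.6401
= -6.40

-6.40 rating points


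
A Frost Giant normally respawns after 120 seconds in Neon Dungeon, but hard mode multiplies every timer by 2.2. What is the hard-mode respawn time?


Respawn time = base * multiplier
= 120 * 2.2
= 264.0 seconds

264.0 seconds


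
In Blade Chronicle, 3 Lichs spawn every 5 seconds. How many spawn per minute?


Spawns per minute = count * (60 / interval)
= 3 * (60 / 5)
= 3 * 12.0
= 36.0

36.0 per minute


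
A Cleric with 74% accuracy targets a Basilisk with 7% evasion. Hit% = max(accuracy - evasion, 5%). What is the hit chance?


accuracy - evasion = 74 - 7 = 67
Apply floor: max(67, 5) = 67
Hit chance = 67%

67%


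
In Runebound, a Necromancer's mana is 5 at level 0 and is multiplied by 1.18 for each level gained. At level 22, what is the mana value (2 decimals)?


value = base * growth^level
= 5 * 1.18^22
= 5 * 38.142061
= 190.71

190.71 mana


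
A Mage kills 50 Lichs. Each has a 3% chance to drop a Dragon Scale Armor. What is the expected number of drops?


Expected drops = kills * (drop_rate / 100)
= 50 * (3 / 100)
= 50 * 0.03
= 1.5

1.5 drops


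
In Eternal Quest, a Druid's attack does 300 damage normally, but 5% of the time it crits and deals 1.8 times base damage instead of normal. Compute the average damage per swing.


E[dmg] = base * (1 + crit_chance * (crit_mult - 1))
cc as decimal = 5/100 = 0.05
cm - 1 = 1.8 - 1 = 0.8
Bonus factor = 0.05 * 0.8 = 0.04
Total multiplier = 1 + 0.04 = 1.04
Expected damage = 300 * 1.04 = 312.00

312.00 damage


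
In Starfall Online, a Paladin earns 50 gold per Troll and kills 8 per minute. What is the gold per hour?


Gold per minute = 50 * 8 = 400
Gold per hour = 400 * 60 = 24000

24000 gold/hour


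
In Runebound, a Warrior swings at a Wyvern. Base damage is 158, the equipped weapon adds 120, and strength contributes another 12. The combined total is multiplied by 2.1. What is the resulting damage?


Sum base + weapon + str = 158 + 120 + 12 = 290
Multiply by 2.1:
290 * 2.1 = 609.0

609.0 damage


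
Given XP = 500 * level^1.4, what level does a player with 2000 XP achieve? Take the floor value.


XP = 500 * level^1.4, so level = (XP / 500)^(1/1.4)
= (2000 / 500)^(1/1.4)
= 4.0^0.7143
= 2.6918
Floor: level = 2

level 2


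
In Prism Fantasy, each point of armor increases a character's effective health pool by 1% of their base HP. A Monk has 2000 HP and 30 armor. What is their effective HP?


EHP = 2000 * (1 + 30/100)
= 2000 * (1 + 0.3)
= 2000 * 1.3
= 2600.0

2600.0 EHP


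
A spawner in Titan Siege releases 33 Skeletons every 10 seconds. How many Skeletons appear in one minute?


Spawns per minute = count * (60 / interval)
= 33 * (60 / 10)
= 33 * 6.0
= 198.0

198.0 per minute


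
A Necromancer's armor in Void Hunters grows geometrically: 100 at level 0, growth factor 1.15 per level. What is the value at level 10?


value = base * growth^level
= 100 * 1.15^10
= 100 * 4.045558
= 404.56

404.56 armor


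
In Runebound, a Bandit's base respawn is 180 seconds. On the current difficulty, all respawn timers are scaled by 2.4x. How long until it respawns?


Respawn time = base * multiplier
= 180 * 2.4
= 432.0 seconds

432.0 seconds


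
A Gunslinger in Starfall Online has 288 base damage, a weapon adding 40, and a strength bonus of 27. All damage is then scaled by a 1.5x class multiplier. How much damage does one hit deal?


Sum base + weapon + str = 288 + 40 + 27 = 355
Multiply by 1.5:
355 * 1.5 = 532.5

532.5 damage


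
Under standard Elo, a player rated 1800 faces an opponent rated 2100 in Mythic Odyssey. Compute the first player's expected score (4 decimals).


Elo expected score: Ea = 1/(1 + 10^((Rb-Ra)/400))
Rb - Ra = 2100 - 1800 = 300
(Rb-Ra)/400 = 300/400 = 0.75
10^0.75 = 5.623413
Ea = 1/(1 + 5.623413) = 1/6.623413 = 0.1510

0.1510


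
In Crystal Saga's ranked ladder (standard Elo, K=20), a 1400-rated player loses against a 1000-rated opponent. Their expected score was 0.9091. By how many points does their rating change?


Elo update: delta = K * (S - Ea), where S = 0 (loses)
S - Ea = 0 - 0.9091 = -0.9091
Rating change = 20 * -0.9091
= -18.18

-18.18 rating points


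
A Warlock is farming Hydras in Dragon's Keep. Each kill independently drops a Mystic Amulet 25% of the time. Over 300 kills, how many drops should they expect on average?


Expected drops = kills * (drop_rate / 100)
= 300 * (25 / 100)
= 300 * 0.25
= 75.0

75.0 drops


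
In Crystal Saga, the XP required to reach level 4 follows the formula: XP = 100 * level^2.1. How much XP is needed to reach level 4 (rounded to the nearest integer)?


XP = 100 * level^2.1
Substitute level = 4:
XP = 100 * 4^2.1
= 100 * 18.3792
= 1838

1838 XP


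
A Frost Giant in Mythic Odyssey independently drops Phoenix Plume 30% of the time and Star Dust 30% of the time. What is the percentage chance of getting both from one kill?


For independent events, P(both) = P(A) * P(B)
= 30% * 30%
= 900 / 100 %
= 9.0%

9.0%


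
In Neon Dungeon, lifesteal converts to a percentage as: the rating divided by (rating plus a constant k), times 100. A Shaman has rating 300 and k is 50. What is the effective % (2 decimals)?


effective% = rating / (rating + k) * 100
= 300 / (300 + 50) * 100
= 300 / 350 * 100
= 0.857143 * 100
= 85.71%

85.71%


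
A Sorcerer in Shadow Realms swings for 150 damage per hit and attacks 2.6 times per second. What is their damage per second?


DPS = damage * attack_speed
= 150 * 2.6
= 390.0

390.0 DPS


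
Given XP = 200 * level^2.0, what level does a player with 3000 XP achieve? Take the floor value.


XP = 200 * level^2.0, so level = (XP / 200)^(1/2.0)
= (3000 / 200)^(1/2.0)
= 15.0^0.5
= 3.873
Floor: level = 3

level 3


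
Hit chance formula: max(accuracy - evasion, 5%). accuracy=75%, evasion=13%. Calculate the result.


accuracy - evasion = 75 - 13 = 62
Apply floor: max(62, 5) = 62
Hit chance = 62%

62%


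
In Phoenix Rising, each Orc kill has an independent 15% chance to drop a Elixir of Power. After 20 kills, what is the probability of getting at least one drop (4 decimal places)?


P(at least one) = 1 - P(none) = 1 - (1-p)^n
p = 15/100 = 0.15
1 - p = 0.85
(1 - p)^20 = 0.85^20 = 0.038760
P(at least one) = 1 - 0.038760 = 0.9612

0.9612


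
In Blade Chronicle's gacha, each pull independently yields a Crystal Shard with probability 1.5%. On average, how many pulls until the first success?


Expected pulls for a geometric distribution = 1/p = 100 / rate%
= 100 / 1.5
= 66.67

66.67 pulls


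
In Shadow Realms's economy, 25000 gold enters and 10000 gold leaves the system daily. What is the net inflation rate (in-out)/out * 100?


Net gold = 25000 - 10000 = 15000
Inflation rate = net / sunk * 100 = 15000 / 10000 * 100
= 1.5 * 100
= 150.00%

150.00%
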